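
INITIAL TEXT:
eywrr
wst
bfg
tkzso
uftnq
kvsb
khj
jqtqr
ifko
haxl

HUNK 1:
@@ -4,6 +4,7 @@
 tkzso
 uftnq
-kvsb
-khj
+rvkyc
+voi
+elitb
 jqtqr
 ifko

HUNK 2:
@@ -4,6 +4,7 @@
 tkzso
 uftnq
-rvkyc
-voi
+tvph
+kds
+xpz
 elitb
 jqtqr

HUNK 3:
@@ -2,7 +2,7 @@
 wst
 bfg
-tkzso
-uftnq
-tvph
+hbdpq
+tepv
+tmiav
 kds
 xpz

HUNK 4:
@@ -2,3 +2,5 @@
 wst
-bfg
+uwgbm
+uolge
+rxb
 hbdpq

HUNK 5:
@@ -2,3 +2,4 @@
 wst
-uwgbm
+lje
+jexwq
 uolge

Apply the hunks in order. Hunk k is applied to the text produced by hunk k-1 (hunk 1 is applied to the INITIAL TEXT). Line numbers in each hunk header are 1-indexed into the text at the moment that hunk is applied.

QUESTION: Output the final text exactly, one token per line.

Hunk 1: at line 4 remove [kvsb,khj] add [rvkyc,voi,elitb] -> 11 lines: eywrr wst bfg tkzso uftnq rvkyc voi elitb jqtqr ifko haxl
Hunk 2: at line 4 remove [rvkyc,voi] add [tvph,kds,xpz] -> 12 lines: eywrr wst bfg tkzso uftnq tvph kds xpz elitb jqtqr ifko haxl
Hunk 3: at line 2 remove [tkzso,uftnq,tvph] add [hbdpq,tepv,tmiav] -> 12 lines: eywrr wst bfg hbdpq tepv tmiav kds xpz elitb jqtqr ifko haxl
Hunk 4: at line 2 remove [bfg] add [uwgbm,uolge,rxb] -> 14 lines: eywrr wst uwgbm uolge rxb hbdpq tepv tmiav kds xpz elitb jqtqr ifko haxl
Hunk 5: at line 2 remove [uwgbm] add [lje,jexwq] -> 15 lines: eywrr wst lje jexwq uolge rxb hbdpq tepv tmiav kds xpz elitb jqtqr ifko haxl

Answer: eywrr
wst
lje
jexwq
uolge
rxb
hbdpq
tepv
tmiav
kds
xpz
elitb
jqtqr
ifko
haxl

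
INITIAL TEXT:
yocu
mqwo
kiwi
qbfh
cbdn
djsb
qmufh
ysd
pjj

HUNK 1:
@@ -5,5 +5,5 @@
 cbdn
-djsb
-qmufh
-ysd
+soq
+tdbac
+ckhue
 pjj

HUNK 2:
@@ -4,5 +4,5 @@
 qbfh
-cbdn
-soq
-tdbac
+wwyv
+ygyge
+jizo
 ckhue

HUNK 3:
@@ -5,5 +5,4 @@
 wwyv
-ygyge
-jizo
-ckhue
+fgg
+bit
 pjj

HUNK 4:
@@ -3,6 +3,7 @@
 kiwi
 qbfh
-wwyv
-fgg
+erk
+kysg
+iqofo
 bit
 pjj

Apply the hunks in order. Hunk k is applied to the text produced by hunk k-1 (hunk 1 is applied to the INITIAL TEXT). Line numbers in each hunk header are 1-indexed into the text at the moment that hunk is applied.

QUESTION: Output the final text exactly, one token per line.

Hunk 1: at line 5 remove [djsb,qmufh,ysd] add [soq,tdbac,ckhue] -> 9 lines: yocu mqwo kiwi qbfh cbdn soq tdbac ckhue pjj
Hunk 2: at line 4 remove [cbdn,soq,tdbac] add [wwyv,ygyge,jizo] -> 9 lines: yocu mqwo kiwi qbfh wwyv ygyge jizo ckhue pjj
Hunk 3: at line 5 remove [ygyge,jizo,ckhue] add [fgg,bit] -> 8 lines: yocu mqwo kiwi qbfh wwyv fgg bit pjj
Hunk 4: at line 3 remove [wwyv,fgg] add [erk,kysg,iqofo] -> 9 lines: yocu mqwo kiwi qbfh erk kysg iqofo bit pjj

Answer: yocu
mqwo
kiwi
qbfh
erk
kysg
iqofo
bit
pjj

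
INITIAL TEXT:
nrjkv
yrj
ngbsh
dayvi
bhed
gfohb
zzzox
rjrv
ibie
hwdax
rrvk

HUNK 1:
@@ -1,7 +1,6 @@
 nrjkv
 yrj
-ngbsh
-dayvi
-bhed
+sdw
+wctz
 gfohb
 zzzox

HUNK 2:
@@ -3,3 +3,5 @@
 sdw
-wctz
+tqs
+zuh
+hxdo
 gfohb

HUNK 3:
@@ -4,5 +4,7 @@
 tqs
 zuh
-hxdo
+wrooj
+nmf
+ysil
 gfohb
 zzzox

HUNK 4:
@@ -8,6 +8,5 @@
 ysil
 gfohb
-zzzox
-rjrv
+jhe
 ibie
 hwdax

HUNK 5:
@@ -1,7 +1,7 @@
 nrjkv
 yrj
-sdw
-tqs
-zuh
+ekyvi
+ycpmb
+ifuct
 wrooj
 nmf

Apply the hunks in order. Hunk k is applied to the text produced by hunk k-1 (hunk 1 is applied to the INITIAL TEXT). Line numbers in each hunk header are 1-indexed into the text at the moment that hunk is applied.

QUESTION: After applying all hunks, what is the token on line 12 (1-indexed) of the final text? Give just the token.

Answer: hwdax

Derivation:
Hunk 1: at line 1 remove [ngbsh,dayvi,bhed] add [sdw,wctz] -> 10 lines: nrjkv yrj sdw wctz gfohb zzzox rjrv ibie hwdax rrvk
Hunk 2: at line 3 remove [wctz] add [tqs,zuh,hxdo] -> 12 lines: nrjkv yrj sdw tqs zuh hxdo gfohb zzzox rjrv ibie hwdax rrvk
Hunk 3: at line 4 remove [hxdo] add [wrooj,nmf,ysil] -> 14 lines: nrjkv yrj sdw tqs zuh wrooj nmf ysil gfohb zzzox rjrv ibie hwdax rrvk
Hunk 4: at line 8 remove [zzzox,rjrv] add [jhe] -> 13 lines: nrjkv yrj sdw tqs zuh wrooj nmf ysil gfohb jhe ibie hwdax rrvk
Hunk 5: at line 1 remove [sdw,tqs,zuh] add [ekyvi,ycpmb,ifuct] -> 13 lines: nrjkv yrj ekyvi ycpmb ifuct wrooj nmf ysil gfohb jhe ibie hwdax rrvk
Final line 12: hwdax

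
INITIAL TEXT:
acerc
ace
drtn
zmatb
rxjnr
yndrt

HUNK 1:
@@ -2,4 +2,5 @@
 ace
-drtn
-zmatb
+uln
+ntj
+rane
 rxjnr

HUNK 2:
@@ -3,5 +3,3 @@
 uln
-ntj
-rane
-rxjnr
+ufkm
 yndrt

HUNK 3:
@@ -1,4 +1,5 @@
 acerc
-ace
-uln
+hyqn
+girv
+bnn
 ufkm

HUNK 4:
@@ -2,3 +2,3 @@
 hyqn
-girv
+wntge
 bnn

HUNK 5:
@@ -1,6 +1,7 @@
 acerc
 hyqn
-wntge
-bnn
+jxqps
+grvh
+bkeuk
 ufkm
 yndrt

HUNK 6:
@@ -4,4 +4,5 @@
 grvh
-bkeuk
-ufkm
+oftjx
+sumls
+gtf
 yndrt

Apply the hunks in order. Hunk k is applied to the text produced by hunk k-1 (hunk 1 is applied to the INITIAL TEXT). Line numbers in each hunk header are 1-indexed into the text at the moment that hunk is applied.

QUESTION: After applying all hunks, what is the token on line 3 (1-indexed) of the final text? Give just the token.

Answer: jxqps

Derivation:
Hunk 1: at line 2 remove [drtn,zmatb] add [uln,ntj,rane] -> 7 lines: acerc ace uln ntj rane rxjnr yndrt
Hunk 2: at line 3 remove [ntj,rane,rxjnr] add [ufkm] -> 5 lines: acerc ace uln ufkm yndrt
Hunk 3: at line 1 remove [ace,uln] add [hyqn,girv,bnn] -> 6 lines: acerc hyqn girv bnn ufkm yndrt
Hunk 4: at line 2 remove [girv] add [wntge] -> 6 lines: acerc hyqn wntge bnn ufkm yndrt
Hunk 5: at line 1 remove [wntge,bnn] add [jxqps,grvh,bkeuk] -> 7 lines: acerc hyqn jxqps grvh bkeuk ufkm yndrt
Hunk 6: at line 4 remove [bkeuk,ufkm] add [oftjx,sumls,gtf] -> 8 lines: acerc hyqn jxqps grvh oftjx sumls gtf yndrt
Final line 3: jxqps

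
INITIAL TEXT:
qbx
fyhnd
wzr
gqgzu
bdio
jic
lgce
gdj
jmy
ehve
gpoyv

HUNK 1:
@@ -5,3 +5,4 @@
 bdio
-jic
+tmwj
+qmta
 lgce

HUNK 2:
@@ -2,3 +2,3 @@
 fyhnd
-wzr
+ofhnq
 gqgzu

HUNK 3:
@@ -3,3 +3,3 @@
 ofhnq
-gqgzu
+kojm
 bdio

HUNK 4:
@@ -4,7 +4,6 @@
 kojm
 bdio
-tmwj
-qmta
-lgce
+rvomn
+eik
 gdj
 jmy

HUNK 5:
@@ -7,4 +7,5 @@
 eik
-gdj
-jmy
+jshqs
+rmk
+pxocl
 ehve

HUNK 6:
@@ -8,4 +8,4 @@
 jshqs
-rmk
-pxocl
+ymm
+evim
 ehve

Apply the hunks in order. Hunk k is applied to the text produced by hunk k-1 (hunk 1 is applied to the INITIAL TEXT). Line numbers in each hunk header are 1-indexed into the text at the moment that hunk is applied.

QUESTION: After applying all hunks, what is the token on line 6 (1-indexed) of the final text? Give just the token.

Hunk 1: at line 5 remove [jic] add [tmwj,qmta] -> 12 lines: qbx fyhnd wzr gqgzu bdio tmwj qmta lgce gdj jmy ehve gpoyv
Hunk 2: at line 2 remove [wzr] add [ofhnq] -> 12 lines: qbx fyhnd ofhnq gqgzu bdio tmwj qmta lgce gdj jmy ehve gpoyv
Hunk 3: at line 3 remove [gqgzu] add [kojm] -> 12 lines: qbx fyhnd ofhnq kojm bdio tmwj qmta lgce gdj jmy ehve gpoyv
Hunk 4: at line 4 remove [tmwj,qmta,lgce] add [rvomn,eik] -> 11 lines: qbx fyhnd ofhnq kojm bdio rvomn eik gdj jmy ehve gpoyv
Hunk 5: at line 7 remove [gdj,jmy] add [jshqs,rmk,pxocl] -> 12 lines: qbx fyhnd ofhnq kojm bdio rvomn eik jshqs rmk pxocl ehve gpoyv
Hunk 6: at line 8 remove [rmk,pxocl] add [ymm,evim] -> 12 lines: qbx fyhnd ofhnq kojm bdio rvomn eik jshqs ymm evim ehve gpoyv
Final line 6: rvomn

Answer: rvomn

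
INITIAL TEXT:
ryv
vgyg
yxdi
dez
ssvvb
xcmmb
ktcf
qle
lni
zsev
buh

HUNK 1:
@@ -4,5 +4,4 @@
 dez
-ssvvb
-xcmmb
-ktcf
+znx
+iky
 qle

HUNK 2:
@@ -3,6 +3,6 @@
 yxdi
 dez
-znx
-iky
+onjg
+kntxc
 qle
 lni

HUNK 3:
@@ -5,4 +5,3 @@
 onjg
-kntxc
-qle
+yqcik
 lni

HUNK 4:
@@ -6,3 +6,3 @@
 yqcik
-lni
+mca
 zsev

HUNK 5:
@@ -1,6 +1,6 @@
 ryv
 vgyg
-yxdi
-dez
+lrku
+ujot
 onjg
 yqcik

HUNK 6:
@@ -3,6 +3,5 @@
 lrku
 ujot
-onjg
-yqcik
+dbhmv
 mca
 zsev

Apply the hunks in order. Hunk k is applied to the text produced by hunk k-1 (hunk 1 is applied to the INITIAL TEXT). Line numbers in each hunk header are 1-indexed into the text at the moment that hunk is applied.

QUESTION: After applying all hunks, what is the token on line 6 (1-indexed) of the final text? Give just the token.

Answer: mca

Derivation:
Hunk 1: at line 4 remove [ssvvb,xcmmb,ktcf] add [znx,iky] -> 10 lines: ryv vgyg yxdi dez znx iky qle lni zsev buh
Hunk 2: at line 3 remove [znx,iky] add [onjg,kntxc] -> 10 lines: ryv vgyg yxdi dez onjg kntxc qle lni zsev buh
Hunk 3: at line 5 remove [kntxc,qle] add [yqcik] -> 9 lines: ryv vgyg yxdi dez onjg yqcik lni zsev buh
Hunk 4: at line 6 remove [lni] add [mca] -> 9 lines: ryv vgyg yxdi dez onjg yqcik mca zsev buh
Hunk 5: at line 1 remove [yxdi,dez] add [lrku,ujot] -> 9 lines: ryv vgyg lrku ujot onjg yqcik mca zsev buh
Hunk 6: at line 3 remove [onjg,yqcik] add [dbhmv] -> 8 lines: ryv vgyg lrku ujot dbhmv mca zsev buh
Final line 6: mca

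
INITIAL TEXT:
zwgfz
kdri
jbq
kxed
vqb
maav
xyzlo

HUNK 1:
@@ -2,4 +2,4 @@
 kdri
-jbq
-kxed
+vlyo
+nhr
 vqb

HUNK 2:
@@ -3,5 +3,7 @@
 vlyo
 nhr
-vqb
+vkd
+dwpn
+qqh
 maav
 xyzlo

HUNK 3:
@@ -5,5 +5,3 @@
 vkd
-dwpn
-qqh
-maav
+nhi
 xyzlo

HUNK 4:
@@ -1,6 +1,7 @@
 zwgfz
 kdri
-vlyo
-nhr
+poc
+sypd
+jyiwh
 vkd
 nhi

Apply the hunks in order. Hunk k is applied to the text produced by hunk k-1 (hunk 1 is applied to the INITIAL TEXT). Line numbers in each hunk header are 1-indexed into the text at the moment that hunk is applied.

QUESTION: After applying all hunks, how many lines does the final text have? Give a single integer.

Answer: 8

Derivation:
Hunk 1: at line 2 remove [jbq,kxed] add [vlyo,nhr] -> 7 lines: zwgfz kdri vlyo nhr vqb maav xyzlo
Hunk 2: at line 3 remove [vqb] add [vkd,dwpn,qqh] -> 9 lines: zwgfz kdri vlyo nhr vkd dwpn qqh maav xyzlo
Hunk 3: at line 5 remove [dwpn,qqh,maav] add [nhi] -> 7 lines: zwgfz kdri vlyo nhr vkd nhi xyzlo
Hunk 4: at line 1 remove [vlyo,nhr] add [poc,sypd,jyiwh] -> 8 lines: zwgfz kdri poc sypd jyiwh vkd nhi xyzlo
Final line count: 8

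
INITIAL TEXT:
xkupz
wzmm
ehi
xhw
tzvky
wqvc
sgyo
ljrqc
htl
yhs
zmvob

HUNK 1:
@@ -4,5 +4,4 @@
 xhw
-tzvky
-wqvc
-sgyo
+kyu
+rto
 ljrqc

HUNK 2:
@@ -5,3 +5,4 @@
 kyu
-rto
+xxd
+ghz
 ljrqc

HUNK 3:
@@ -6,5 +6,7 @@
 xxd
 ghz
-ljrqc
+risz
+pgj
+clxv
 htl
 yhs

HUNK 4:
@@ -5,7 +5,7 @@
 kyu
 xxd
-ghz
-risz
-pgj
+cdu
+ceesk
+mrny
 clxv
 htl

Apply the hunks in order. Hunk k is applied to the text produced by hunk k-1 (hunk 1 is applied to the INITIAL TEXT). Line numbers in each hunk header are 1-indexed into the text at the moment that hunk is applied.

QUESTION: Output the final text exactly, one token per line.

Answer: xkupz
wzmm
ehi
xhw
kyu
xxd
cdu
ceesk
mrny
clxv
htl
yhs
zmvob

Derivation:
Hunk 1: at line 4 remove [tzvky,wqvc,sgyo] add [kyu,rto] -> 10 lines: xkupz wzmm ehi xhw kyu rto ljrqc htl yhs zmvob
Hunk 2: at line 5 remove [rto] add [xxd,ghz] -> 11 lines: xkupz wzmm ehi xhw kyu xxd ghz ljrqc htl yhs zmvob
Hunk 3: at line 6 remove [ljrqc] add [risz,pgj,clxv] -> 13 lines: xkupz wzmm ehi xhw kyu xxd ghz risz pgj clxv htl yhs zmvob
Hunk 4: at line 5 remove [ghz,risz,pgj] add [cdu,ceesk,mrny] -> 13 lines: xkupz wzmm ehi xhw kyu xxd cdu ceesk mrny clxv htl yhs zmvob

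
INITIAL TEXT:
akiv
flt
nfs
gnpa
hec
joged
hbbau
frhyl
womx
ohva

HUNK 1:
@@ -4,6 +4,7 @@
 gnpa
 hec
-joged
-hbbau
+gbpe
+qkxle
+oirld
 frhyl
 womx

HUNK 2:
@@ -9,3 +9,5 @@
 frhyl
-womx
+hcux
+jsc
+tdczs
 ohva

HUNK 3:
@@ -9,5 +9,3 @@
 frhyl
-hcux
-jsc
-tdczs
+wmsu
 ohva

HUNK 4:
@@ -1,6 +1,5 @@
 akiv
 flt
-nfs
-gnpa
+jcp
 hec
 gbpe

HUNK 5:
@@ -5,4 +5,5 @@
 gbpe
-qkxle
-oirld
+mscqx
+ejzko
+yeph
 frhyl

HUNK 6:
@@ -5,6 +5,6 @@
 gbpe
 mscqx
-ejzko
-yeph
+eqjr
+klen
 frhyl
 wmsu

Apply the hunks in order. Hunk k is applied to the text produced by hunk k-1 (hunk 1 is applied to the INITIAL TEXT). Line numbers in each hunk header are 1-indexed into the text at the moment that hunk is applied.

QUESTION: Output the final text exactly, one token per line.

Answer: akiv
flt
jcp
hec
gbpe
mscqx
eqjr
klen
frhyl
wmsu
ohva

Derivation:
Hunk 1: at line 4 remove [joged,hbbau] add [gbpe,qkxle,oirld] -> 11 lines: akiv flt nfs gnpa hec gbpe qkxle oirld frhyl womx ohva
Hunk 2: at line 9 remove [womx] add [hcux,jsc,tdczs] -> 13 lines: akiv flt nfs gnpa hec gbpe qkxle oirld frhyl hcux jsc tdczs ohva
Hunk 3: at line 9 remove [hcux,jsc,tdczs] add [wmsu] -> 11 lines: akiv flt nfs gnpa hec gbpe qkxle oirld frhyl wmsu ohva
Hunk 4: at line 1 remove [nfs,gnpa] add [jcp] -> 10 lines: akiv flt jcp hec gbpe qkxle oirld frhyl wmsu ohva
Hunk 5: at line 5 remove [qkxle,oirld] add [mscqx,ejzko,yeph] -> 11 lines: akiv flt jcp hec gbpe mscqx ejzko yeph frhyl wmsu ohva
Hunk 6: at line 5 remove [ejzko,yeph] add [eqjr,klen] -> 11 lines: akiv flt jcp hec gbpe mscqx eqjr klen frhyl wmsu ohva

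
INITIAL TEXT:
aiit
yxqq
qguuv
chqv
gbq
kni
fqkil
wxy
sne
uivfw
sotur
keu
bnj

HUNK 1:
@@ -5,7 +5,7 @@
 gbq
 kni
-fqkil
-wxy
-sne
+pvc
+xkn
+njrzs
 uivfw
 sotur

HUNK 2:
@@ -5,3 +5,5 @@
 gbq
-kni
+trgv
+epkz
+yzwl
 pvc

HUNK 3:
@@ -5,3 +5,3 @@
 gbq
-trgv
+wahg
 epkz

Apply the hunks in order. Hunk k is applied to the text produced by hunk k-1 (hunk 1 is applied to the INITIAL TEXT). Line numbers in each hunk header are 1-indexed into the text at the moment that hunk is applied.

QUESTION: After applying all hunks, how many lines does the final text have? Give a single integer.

Hunk 1: at line 5 remove [fqkil,wxy,sne] add [pvc,xkn,njrzs] -> 13 lines: aiit yxqq qguuv chqv gbq kni pvc xkn njrzs uivfw sotur keu bnj
Hunk 2: at line 5 remove [kni] add [trgv,epkz,yzwl] -> 15 lines: aiit yxqq qguuv chqv gbq trgv epkz yzwl pvc xkn njrzs uivfw sotur keu bnj
Hunk 3: at line 5 remove [trgv] add [wahg] -> 15 lines: aiit yxqq qguuv chqv gbq wahg epkz yzwl pvc xkn njrzs uivfw sotur keu bnj
Final line count: 15

Answer: 15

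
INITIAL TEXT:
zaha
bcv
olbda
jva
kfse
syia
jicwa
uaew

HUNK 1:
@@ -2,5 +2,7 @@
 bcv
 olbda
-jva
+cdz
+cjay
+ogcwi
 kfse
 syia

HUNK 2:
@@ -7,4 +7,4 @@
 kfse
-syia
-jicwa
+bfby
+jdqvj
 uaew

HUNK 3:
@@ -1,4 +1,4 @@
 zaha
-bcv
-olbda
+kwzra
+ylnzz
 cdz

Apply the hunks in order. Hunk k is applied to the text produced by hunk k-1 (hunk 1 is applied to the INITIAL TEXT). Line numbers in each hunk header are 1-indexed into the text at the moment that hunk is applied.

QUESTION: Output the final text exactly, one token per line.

Hunk 1: at line 2 remove [jva] add [cdz,cjay,ogcwi] -> 10 lines: zaha bcv olbda cdz cjay ogcwi kfse syia jicwa uaew
Hunk 2: at line 7 remove [syia,jicwa] add [bfby,jdqvj] -> 10 lines: zaha bcv olbda cdz cjay ogcwi kfse bfby jdqvj uaew
Hunk 3: at line 1 remove [bcv,olbda] add [kwzra,ylnzz] -> 10 lines: zaha kwzra ylnzz cdz cjay ogcwi kfse bfby jdqvj uaew

Answer: zaha
kwzra
ylnzz
cdz
cjay
ogcwi
kfse
bfby
jdqvj
uaew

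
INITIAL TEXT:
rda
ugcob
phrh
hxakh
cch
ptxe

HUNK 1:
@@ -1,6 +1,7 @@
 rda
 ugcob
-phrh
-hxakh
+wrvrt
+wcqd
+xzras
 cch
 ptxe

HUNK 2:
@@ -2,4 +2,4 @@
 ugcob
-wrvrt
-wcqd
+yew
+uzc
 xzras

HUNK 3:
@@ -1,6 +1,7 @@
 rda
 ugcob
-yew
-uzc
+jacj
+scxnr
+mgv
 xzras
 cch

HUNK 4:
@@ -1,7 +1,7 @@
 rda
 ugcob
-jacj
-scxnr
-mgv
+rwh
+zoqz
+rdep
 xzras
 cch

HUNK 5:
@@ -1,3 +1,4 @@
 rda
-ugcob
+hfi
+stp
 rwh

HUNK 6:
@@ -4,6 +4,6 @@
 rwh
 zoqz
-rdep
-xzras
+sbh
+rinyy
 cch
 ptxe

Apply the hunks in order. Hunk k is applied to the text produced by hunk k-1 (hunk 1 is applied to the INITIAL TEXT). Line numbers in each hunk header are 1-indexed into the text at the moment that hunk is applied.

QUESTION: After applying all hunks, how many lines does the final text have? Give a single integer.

Answer: 9

Derivation:
Hunk 1: at line 1 remove [phrh,hxakh] add [wrvrt,wcqd,xzras] -> 7 lines: rda ugcob wrvrt wcqd xzras cch ptxe
Hunk 2: at line 2 remove [wrvrt,wcqd] add [yew,uzc] -> 7 lines: rda ugcob yew uzc xzras cch ptxe
Hunk 3: at line 1 remove [yew,uzc] add [jacj,scxnr,mgv] -> 8 lines: rda ugcob jacj scxnr mgv xzras cch ptxe
Hunk 4: at line 1 remove [jacj,scxnr,mgv] add [rwh,zoqz,rdep] -> 8 lines: rda ugcob rwh zoqz rdep xzras cch ptxe
Hunk 5: at line 1 remove [ugcob] add [hfi,stp] -> 9 lines: rda hfi stp rwh zoqz rdep xzras cch ptxe
Hunk 6: at line 4 remove [rdep,xzras] add [sbh,rinyy] -> 9 lines: rda hfi stp rwh zoqz sbh rinyy cch ptxe
Final line count: 9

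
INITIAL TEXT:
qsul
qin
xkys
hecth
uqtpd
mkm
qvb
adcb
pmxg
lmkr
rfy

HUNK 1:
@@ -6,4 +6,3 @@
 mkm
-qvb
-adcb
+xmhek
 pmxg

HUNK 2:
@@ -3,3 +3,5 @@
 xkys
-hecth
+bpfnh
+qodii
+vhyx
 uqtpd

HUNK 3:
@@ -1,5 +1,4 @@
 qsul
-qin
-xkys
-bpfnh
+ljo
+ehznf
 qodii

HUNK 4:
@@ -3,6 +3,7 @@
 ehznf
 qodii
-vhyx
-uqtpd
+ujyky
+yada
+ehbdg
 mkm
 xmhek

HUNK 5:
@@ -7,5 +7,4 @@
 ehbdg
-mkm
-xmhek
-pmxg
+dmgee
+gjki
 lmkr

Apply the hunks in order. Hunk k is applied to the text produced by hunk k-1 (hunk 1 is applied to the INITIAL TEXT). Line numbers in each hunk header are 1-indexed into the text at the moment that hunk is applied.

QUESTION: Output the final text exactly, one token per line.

Answer: qsul
ljo
ehznf
qodii
ujyky
yada
ehbdg
dmgee
gjki
lmkr
rfy

Derivation:
Hunk 1: at line 6 remove [qvb,adcb] add [xmhek] -> 10 lines: qsul qin xkys hecth uqtpd mkm xmhek pmxg lmkr rfy
Hunk 2: at line 3 remove [hecth] add [bpfnh,qodii,vhyx] -> 12 lines: qsul qin xkys bpfnh qodii vhyx uqtpd mkm xmhek pmxg lmkr rfy
Hunk 3: at line 1 remove [qin,xkys,bpfnh] add [ljo,ehznf] -> 11 lines: qsul ljo ehznf qodii vhyx uqtpd mkm xmhek pmxg lmkr rfy
Hunk 4: at line 3 remove [vhyx,uqtpd] add [ujyky,yada,ehbdg] -> 12 lines: qsul ljo ehznf qodii ujyky yada ehbdg mkm xmhek pmxg lmkr rfy
Hunk 5: at line 7 remove [mkm,xmhek,pmxg] add [dmgee,gjki] -> 11 lines: qsul ljo ehznf qodii ujyky yada ehbdg dmgee gjki lmkr rfy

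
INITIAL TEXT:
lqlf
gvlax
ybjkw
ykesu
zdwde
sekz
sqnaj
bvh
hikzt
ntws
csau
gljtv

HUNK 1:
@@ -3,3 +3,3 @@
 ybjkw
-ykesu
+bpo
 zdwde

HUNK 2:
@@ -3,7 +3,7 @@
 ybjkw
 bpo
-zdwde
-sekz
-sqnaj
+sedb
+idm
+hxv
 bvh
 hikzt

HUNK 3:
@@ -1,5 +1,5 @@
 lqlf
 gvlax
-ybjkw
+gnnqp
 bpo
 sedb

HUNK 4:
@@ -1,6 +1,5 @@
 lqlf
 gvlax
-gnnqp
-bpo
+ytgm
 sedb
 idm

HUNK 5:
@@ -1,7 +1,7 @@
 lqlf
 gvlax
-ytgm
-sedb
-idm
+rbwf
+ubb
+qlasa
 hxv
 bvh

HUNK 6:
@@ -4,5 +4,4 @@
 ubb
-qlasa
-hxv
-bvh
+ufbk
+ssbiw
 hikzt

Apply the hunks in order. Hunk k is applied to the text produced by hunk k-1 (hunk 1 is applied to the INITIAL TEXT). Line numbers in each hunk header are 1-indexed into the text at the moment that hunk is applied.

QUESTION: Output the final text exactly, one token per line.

Hunk 1: at line 3 remove [ykesu] add [bpo] -> 12 lines: lqlf gvlax ybjkw bpo zdwde sekz sqnaj bvh hikzt ntws csau gljtv
Hunk 2: at line 3 remove [zdwde,sekz,sqnaj] add [sedb,idm,hxv] -> 12 lines: lqlf gvlax ybjkw bpo sedb idm hxv bvh hikzt ntws csau gljtv
Hunk 3: at line 1 remove [ybjkw] add [gnnqp] -> 12 lines: lqlf gvlax gnnqp bpo sedb idm hxv bvh hikzt ntws csau gljtv
Hunk 4: at line 1 remove [gnnqp,bpo] add [ytgm] -> 11 lines: lqlf gvlax ytgm sedb idm hxv bvh hikzt ntws csau gljtv
Hunk 5: at line 1 remove [ytgm,sedb,idm] add [rbwf,ubb,qlasa] -> 11 lines: lqlf gvlax rbwf ubb qlasa hxv bvh hikzt ntws csau gljtv
Hunk 6: at line 4 remove [qlasa,hxv,bvh] add [ufbk,ssbiw] -> 10 lines: lqlf gvlax rbwf ubb ufbk ssbiw hikzt ntws csau gljtv

Answer: lqlf
gvlax
rbwf
ubb
ufbk
ssbiw
hikzt
ntws
csau
gljtv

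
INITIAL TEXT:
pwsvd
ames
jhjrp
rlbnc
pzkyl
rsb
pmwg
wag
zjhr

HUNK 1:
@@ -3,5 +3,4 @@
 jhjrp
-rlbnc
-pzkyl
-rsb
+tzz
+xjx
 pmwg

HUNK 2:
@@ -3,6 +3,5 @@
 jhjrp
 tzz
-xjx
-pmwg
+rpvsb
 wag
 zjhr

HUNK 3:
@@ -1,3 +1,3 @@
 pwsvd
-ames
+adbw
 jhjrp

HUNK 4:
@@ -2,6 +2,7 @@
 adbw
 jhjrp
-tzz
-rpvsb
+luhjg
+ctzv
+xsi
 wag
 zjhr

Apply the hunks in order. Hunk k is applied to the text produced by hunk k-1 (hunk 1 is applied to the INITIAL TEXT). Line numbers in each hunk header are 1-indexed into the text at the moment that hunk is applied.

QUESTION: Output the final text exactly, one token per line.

Answer: pwsvd
adbw
jhjrp
luhjg
ctzv
xsi
wag
zjhr

Derivation:
Hunk 1: at line 3 remove [rlbnc,pzkyl,rsb] add [tzz,xjx] -> 8 lines: pwsvd ames jhjrp tzz xjx pmwg wag zjhr
Hunk 2: at line 3 remove [xjx,pmwg] add [rpvsb] -> 7 lines: pwsvd ames jhjrp tzz rpvsb wag zjhr
Hunk 3: at line 1 remove [ames] add [adbw] -> 7 lines: pwsvd adbw jhjrp tzz rpvsb wag zjhr
Hunk 4: at line 2 remove [tzz,rpvsb] add [luhjg,ctzv,xsi] -> 8 lines: pwsvd adbw jhjrp luhjg ctzv xsi wag zjhr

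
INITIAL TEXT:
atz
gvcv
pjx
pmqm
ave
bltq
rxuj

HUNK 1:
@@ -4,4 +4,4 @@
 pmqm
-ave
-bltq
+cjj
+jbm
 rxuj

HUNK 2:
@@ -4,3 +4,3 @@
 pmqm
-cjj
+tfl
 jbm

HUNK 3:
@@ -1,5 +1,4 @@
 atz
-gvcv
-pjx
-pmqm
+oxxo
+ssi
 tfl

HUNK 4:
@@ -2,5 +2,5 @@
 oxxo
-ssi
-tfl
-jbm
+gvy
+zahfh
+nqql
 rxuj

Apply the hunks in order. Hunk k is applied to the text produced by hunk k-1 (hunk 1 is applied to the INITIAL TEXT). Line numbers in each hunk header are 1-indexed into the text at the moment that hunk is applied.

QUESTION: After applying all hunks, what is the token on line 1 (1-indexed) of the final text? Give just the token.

Hunk 1: at line 4 remove [ave,bltq] add [cjj,jbm] -> 7 lines: atz gvcv pjx pmqm cjj jbm rxuj
Hunk 2: at line 4 remove [cjj] add [tfl] -> 7 lines: atz gvcv pjx pmqm tfl jbm rxuj
Hunk 3: at line 1 remove [gvcv,pjx,pmqm] add [oxxo,ssi] -> 6 lines: atz oxxo ssi tfl jbm rxuj
Hunk 4: at line 2 remove [ssi,tfl,jbm] add [gvy,zahfh,nqql] -> 6 lines: atz oxxo gvy zahfh nqql rxuj
Final line 1: atz

Answer: atz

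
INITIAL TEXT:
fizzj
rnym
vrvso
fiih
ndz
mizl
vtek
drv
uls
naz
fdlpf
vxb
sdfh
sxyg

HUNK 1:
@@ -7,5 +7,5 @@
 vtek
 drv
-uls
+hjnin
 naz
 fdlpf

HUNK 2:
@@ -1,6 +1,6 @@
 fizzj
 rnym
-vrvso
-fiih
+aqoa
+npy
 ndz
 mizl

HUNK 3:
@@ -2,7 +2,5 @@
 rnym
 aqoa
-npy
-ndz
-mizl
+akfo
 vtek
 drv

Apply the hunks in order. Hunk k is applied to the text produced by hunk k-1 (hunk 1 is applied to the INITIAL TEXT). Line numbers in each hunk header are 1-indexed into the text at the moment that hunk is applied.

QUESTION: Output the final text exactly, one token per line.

Answer: fizzj
rnym
aqoa
akfo
vtek
drv
hjnin
naz
fdlpf
vxb
sdfh
sxyg

Derivation:
Hunk 1: at line 7 remove [uls] add [hjnin] -> 14 lines: fizzj rnym vrvso fiih ndz mizl vtek drv hjnin naz fdlpf vxb sdfh sxyg
Hunk 2: at line 1 remove [vrvso,fiih] add [aqoa,npy] -> 14 lines: fizzj rnym aqoa npy ndz mizl vtek drv hjnin naz fdlpf vxb sdfh sxyg
Hunk 3: at line 2 remove [npy,ndz,mizl] add [akfo] -> 12 lines: fizzj rnym aqoa akfo vtek drv hjnin naz fdlpf vxb sdfh sxyg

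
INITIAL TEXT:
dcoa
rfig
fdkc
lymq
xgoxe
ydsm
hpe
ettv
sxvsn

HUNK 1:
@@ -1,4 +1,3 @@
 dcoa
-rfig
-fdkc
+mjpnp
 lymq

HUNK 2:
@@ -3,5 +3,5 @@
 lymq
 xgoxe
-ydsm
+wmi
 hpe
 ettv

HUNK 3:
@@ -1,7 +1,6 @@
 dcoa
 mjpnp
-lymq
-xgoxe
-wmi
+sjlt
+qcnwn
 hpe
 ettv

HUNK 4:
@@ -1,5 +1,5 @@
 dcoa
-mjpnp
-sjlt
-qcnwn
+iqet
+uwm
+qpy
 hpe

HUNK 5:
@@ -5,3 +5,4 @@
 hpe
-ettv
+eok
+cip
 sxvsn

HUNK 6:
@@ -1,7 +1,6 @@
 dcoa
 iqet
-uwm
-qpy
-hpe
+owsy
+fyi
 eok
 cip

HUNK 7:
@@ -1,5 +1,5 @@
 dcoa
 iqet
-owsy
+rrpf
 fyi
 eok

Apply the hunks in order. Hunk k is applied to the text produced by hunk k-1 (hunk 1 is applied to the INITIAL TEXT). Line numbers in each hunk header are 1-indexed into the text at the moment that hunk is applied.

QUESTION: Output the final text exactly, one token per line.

Hunk 1: at line 1 remove [rfig,fdkc] add [mjpnp] -> 8 lines: dcoa mjpnp lymq xgoxe ydsm hpe ettv sxvsn
Hunk 2: at line 3 remove [ydsm] add [wmi] -> 8 lines: dcoa mjpnp lymq xgoxe wmi hpe ettv sxvsn
Hunk 3: at line 1 remove [lymq,xgoxe,wmi] add [sjlt,qcnwn] -> 7 lines: dcoa mjpnp sjlt qcnwn hpe ettv sxvsn
Hunk 4: at line 1 remove [mjpnp,sjlt,qcnwn] add [iqet,uwm,qpy] -> 7 lines: dcoa iqet uwm qpy hpe ettv sxvsn
Hunk 5: at line 5 remove [ettv] add [eok,cip] -> 8 lines: dcoa iqet uwm qpy hpe eok cip sxvsn
Hunk 6: at line 1 remove [uwm,qpy,hpe] add [owsy,fyi] -> 7 lines: dcoa iqet owsy fyi eok cip sxvsn
Hunk 7: at line 1 remove [owsy] add [rrpf] -> 7 lines: dcoa iqet rrpf fyi eok cip sxvsn

Answer: dcoa
iqet
rrpf
fyi
eok
cip
sxvsn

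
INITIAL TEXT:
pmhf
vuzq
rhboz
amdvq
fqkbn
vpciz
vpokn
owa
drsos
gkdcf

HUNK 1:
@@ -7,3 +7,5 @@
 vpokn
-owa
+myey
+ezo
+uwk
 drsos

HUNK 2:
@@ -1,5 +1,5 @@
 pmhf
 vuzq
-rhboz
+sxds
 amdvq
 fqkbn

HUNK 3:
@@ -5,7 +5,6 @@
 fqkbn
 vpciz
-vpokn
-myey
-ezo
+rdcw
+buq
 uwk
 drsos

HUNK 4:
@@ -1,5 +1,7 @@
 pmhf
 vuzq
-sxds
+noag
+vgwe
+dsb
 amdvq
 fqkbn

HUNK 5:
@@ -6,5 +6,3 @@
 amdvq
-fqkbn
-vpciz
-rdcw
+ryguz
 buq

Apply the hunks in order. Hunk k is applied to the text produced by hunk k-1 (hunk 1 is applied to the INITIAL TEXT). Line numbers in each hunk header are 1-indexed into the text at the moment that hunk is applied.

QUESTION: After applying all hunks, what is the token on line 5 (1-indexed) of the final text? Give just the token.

Answer: dsb

Derivation:
Hunk 1: at line 7 remove [owa] add [myey,ezo,uwk] -> 12 lines: pmhf vuzq rhboz amdvq fqkbn vpciz vpokn myey ezo uwk drsos gkdcf
Hunk 2: at line 1 remove [rhboz] add [sxds] -> 12 lines: pmhf vuzq sxds amdvq fqkbn vpciz vpokn myey ezo uwk drsos gkdcf
Hunk 3: at line 5 remove [vpokn,myey,ezo] add [rdcw,buq] -> 11 lines: pmhf vuzq sxds amdvq fqkbn vpciz rdcw buq uwk drsos gkdcf
Hunk 4: at line 1 remove [sxds] add [noag,vgwe,dsb] -> 13 lines: pmhf vuzq noag vgwe dsb amdvq fqkbn vpciz rdcw buq uwk drsos gkdcf
Hunk 5: at line 6 remove [fqkbn,vpciz,rdcw] add [ryguz] -> 11 lines: pmhf vuzq noag vgwe dsb amdvq ryguz buq uwk drsos gkdcf
Final line 5: dsb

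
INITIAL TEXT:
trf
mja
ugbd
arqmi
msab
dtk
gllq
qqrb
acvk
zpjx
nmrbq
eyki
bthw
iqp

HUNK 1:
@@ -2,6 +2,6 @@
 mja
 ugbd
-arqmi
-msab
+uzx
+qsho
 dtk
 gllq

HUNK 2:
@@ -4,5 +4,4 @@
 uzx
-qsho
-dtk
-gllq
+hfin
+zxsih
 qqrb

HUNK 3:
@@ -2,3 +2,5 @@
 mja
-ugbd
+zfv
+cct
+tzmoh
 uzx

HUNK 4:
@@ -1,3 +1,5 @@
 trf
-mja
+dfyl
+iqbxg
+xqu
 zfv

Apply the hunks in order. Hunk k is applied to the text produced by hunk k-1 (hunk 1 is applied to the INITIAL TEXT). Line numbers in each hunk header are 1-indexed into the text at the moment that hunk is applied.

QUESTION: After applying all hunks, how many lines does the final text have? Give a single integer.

Hunk 1: at line 2 remove [arqmi,msab] add [uzx,qsho] -> 14 lines: trf mja ugbd uzx qsho dtk gllq qqrb acvk zpjx nmrbq eyki bthw iqp
Hunk 2: at line 4 remove [qsho,dtk,gllq] add [hfin,zxsih] -> 13 lines: trf mja ugbd uzx hfin zxsih qqrb acvk zpjx nmrbq eyki bthw iqp
Hunk 3: at line 2 remove [ugbd] add [zfv,cct,tzmoh] -> 15 lines: trf mja zfv cct tzmoh uzx hfin zxsih qqrb acvk zpjx nmrbq eyki bthw iqp
Hunk 4: at line 1 remove [mja] add [dfyl,iqbxg,xqu] -> 17 lines: trf dfyl iqbxg xqu zfv cct tzmoh uzx hfin zxsih qqrb acvk zpjx nmrbq eyki bthw iqp
Final line count: 17

Answer: 17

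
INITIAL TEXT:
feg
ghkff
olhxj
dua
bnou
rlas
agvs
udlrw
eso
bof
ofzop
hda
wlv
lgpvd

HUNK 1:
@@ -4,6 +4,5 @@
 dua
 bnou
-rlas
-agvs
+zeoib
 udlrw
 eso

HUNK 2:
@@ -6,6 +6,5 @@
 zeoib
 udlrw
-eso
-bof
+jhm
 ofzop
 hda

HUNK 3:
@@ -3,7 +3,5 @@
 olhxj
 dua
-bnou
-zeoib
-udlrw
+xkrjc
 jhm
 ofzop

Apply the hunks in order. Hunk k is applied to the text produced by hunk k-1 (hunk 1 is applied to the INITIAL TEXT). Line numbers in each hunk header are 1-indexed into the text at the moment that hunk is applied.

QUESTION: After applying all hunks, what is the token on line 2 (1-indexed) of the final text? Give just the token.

Answer: ghkff

Derivation:
Hunk 1: at line 4 remove [rlas,agvs] add [zeoib] -> 13 lines: feg ghkff olhxj dua bnou zeoib udlrw eso bof ofzop hda wlv lgpvd
Hunk 2: at line 6 remove [eso,bof] add [jhm] -> 12 lines: feg ghkff olhxj dua bnou zeoib udlrw jhm ofzop hda wlv lgpvd
Hunk 3: at line 3 remove [bnou,zeoib,udlrw] add [xkrjc] -> 10 lines: feg ghkff olhxj dua xkrjc jhm ofzop hda wlv lgpvd
Final line 2: ghkff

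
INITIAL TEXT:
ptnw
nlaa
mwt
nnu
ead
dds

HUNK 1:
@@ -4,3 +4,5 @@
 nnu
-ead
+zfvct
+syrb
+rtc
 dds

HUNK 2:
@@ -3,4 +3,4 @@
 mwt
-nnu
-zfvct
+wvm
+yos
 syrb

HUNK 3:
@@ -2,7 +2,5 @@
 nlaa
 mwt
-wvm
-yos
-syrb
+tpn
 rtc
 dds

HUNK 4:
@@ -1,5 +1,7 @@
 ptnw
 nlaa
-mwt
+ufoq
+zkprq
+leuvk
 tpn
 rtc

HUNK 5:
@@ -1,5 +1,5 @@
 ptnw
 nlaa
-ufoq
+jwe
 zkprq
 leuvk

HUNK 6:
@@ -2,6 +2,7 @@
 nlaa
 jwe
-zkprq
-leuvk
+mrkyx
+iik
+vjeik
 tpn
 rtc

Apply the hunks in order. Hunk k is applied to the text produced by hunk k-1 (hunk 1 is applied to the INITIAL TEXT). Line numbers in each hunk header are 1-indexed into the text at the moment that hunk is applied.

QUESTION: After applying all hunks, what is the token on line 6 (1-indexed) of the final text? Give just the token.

Hunk 1: at line 4 remove [ead] add [zfvct,syrb,rtc] -> 8 lines: ptnw nlaa mwt nnu zfvct syrb rtc dds
Hunk 2: at line 3 remove [nnu,zfvct] add [wvm,yos] -> 8 lines: ptnw nlaa mwt wvm yos syrb rtc dds
Hunk 3: at line 2 remove [wvm,yos,syrb] add [tpn] -> 6 lines: ptnw nlaa mwt tpn rtc dds
Hunk 4: at line 1 remove [mwt] add [ufoq,zkprq,leuvk] -> 8 lines: ptnw nlaa ufoq zkprq leuvk tpn rtc dds
Hunk 5: at line 1 remove [ufoq] add [jwe] -> 8 lines: ptnw nlaa jwe zkprq leuvk tpn rtc dds
Hunk 6: at line 2 remove [zkprq,leuvk] add [mrkyx,iik,vjeik] -> 9 lines: ptnw nlaa jwe mrkyx iik vjeik tpn rtc dds
Final line 6: vjeik

Answer: vjeik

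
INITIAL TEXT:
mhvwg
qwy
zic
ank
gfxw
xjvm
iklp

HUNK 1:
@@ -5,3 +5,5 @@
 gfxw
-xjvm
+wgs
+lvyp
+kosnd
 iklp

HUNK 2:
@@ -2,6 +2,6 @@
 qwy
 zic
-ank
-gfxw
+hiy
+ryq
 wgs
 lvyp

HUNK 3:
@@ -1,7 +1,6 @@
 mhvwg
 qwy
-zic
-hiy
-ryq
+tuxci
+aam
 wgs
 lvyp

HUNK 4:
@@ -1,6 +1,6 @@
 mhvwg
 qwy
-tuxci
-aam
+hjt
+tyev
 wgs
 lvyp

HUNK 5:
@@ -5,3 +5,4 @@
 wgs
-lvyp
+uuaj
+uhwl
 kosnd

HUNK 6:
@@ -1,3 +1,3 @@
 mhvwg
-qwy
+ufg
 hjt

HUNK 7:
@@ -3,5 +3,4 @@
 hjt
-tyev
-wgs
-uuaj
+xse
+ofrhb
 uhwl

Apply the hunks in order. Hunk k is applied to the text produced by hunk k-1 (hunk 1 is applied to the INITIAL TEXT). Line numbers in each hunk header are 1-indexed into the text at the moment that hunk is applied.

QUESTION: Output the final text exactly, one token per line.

Hunk 1: at line 5 remove [xjvm] add [wgs,lvyp,kosnd] -> 9 lines: mhvwg qwy zic ank gfxw wgs lvyp kosnd iklp
Hunk 2: at line 2 remove [ank,gfxw] add [hiy,ryq] -> 9 lines: mhvwg qwy zic hiy ryq wgs lvyp kosnd iklp
Hunk 3: at line 1 remove [zic,hiy,ryq] add [tuxci,aam] -> 8 lines: mhvwg qwy tuxci aam wgs lvyp kosnd iklp
Hunk 4: at line 1 remove [tuxci,aam] add [hjt,tyev] -> 8 lines: mhvwg qwy hjt tyev wgs lvyp kosnd iklp
Hunk 5: at line 5 remove [lvyp] add [uuaj,uhwl] -> 9 lines: mhvwg qwy hjt tyev wgs uuaj uhwl kosnd iklp
Hunk 6: at line 1 remove [qwy] add [ufg] -> 9 lines: mhvwg ufg hjt tyev wgs uuaj uhwl kosnd iklp
Hunk 7: at line 3 remove [tyev,wgs,uuaj] add [xse,ofrhb] -> 8 lines: mhvwg ufg hjt xse ofrhb uhwl kosnd iklp

Answer: mhvwg
ufg
hjt
xse
ofrhb
uhwl
kosnd
iklp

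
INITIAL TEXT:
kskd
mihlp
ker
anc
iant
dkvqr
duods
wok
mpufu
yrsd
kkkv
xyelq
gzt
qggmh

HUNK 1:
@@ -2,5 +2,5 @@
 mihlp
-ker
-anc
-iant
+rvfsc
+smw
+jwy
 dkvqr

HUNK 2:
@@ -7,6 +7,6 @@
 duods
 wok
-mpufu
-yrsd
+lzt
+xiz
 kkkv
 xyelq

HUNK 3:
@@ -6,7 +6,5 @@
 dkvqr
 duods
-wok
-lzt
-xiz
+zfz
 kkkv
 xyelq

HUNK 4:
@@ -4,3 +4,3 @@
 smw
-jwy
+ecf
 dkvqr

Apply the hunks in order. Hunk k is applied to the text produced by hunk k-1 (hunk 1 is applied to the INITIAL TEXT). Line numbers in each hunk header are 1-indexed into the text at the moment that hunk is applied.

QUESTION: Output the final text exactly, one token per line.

Answer: kskd
mihlp
rvfsc
smw
ecf
dkvqr
duods
zfz
kkkv
xyelq
gzt
qggmh

Derivation:
Hunk 1: at line 2 remove [ker,anc,iant] add [rvfsc,smw,jwy] -> 14 lines: kskd mihlp rvfsc smw jwy dkvqr duods wok mpufu yrsd kkkv xyelq gzt qggmh
Hunk 2: at line 7 remove [mpufu,yrsd] add [lzt,xiz] -> 14 lines: kskd mihlp rvfsc smw jwy dkvqr duods wok lzt xiz kkkv xyelq gzt qggmh
Hunk 3: at line 6 remove [wok,lzt,xiz] add [zfz] -> 12 lines: kskd mihlp rvfsc smw jwy dkvqr duods zfz kkkv xyelq gzt qggmh
Hunk 4: at line 4 remove [jwy] add [ecf] -> 12 lines: kskd mihlp rvfsc smw ecf dkvqr duods zfz kkkv xyelq gzt qggmh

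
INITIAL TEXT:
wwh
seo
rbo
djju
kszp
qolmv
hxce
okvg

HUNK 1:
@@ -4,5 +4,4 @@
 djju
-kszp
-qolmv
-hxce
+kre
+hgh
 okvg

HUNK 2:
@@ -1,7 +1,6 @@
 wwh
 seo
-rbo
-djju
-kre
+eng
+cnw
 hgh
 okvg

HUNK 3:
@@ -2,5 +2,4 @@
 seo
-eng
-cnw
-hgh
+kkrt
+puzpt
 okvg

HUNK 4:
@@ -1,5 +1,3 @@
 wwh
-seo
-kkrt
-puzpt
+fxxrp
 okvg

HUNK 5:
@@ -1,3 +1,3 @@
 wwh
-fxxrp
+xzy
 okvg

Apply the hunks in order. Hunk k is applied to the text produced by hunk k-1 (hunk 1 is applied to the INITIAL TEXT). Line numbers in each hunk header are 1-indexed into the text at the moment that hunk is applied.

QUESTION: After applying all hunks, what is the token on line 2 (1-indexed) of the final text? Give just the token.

Hunk 1: at line 4 remove [kszp,qolmv,hxce] add [kre,hgh] -> 7 lines: wwh seo rbo djju kre hgh okvg
Hunk 2: at line 1 remove [rbo,djju,kre] add [eng,cnw] -> 6 lines: wwh seo eng cnw hgh okvg
Hunk 3: at line 2 remove [eng,cnw,hgh] add [kkrt,puzpt] -> 5 lines: wwh seo kkrt puzpt okvg
Hunk 4: at line 1 remove [seo,kkrt,puzpt] add [fxxrp] -> 3 lines: wwh fxxrp okvg
Hunk 5: at line 1 remove [fxxrp] add [xzy] -> 3 lines: wwh xzy okvg
Final line 2: xzy

Answer: xzy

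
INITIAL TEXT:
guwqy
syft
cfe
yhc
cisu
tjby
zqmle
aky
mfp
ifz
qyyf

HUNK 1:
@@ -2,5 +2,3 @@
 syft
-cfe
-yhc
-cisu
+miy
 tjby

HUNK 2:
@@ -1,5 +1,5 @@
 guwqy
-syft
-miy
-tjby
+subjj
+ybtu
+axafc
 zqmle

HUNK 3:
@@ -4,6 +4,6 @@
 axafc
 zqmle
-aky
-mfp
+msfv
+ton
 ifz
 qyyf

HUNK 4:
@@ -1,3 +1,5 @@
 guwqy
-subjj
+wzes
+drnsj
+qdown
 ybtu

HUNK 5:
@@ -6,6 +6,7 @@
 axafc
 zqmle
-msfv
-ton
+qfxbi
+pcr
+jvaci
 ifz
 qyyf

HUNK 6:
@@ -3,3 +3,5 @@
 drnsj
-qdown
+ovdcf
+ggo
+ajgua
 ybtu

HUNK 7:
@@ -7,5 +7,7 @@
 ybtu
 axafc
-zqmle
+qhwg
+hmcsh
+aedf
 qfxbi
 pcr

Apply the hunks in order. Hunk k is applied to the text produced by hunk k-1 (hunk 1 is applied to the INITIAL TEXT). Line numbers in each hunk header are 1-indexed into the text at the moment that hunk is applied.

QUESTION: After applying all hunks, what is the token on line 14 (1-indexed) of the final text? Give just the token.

Hunk 1: at line 2 remove [cfe,yhc,cisu] add [miy] -> 9 lines: guwqy syft miy tjby zqmle aky mfp ifz qyyf
Hunk 2: at line 1 remove [syft,miy,tjby] add [subjj,ybtu,axafc] -> 9 lines: guwqy subjj ybtu axafc zqmle aky mfp ifz qyyf
Hunk 3: at line 4 remove [aky,mfp] add [msfv,ton] -> 9 lines: guwqy subjj ybtu axafc zqmle msfv ton ifz qyyf
Hunk 4: at line 1 remove [subjj] add [wzes,drnsj,qdown] -> 11 lines: guwqy wzes drnsj qdown ybtu axafc zqmle msfv ton ifz qyyf
Hunk 5: at line 6 remove [msfv,ton] add [qfxbi,pcr,jvaci] -> 12 lines: guwqy wzes drnsj qdown ybtu axafc zqmle qfxbi pcr jvaci ifz qyyf
Hunk 6: at line 3 remove [qdown] add [ovdcf,ggo,ajgua] -> 14 lines: guwqy wzes drnsj ovdcf ggo ajgua ybtu axafc zqmle qfxbi pcr jvaci ifz qyyf
Hunk 7: at line 7 remove [zqmle] add [qhwg,hmcsh,aedf] -> 16 lines: guwqy wzes drnsj ovdcf ggo ajgua ybtu axafc qhwg hmcsh aedf qfxbi pcr jvaci ifz qyyf
Final line 14: jvaci

Answer: jvaci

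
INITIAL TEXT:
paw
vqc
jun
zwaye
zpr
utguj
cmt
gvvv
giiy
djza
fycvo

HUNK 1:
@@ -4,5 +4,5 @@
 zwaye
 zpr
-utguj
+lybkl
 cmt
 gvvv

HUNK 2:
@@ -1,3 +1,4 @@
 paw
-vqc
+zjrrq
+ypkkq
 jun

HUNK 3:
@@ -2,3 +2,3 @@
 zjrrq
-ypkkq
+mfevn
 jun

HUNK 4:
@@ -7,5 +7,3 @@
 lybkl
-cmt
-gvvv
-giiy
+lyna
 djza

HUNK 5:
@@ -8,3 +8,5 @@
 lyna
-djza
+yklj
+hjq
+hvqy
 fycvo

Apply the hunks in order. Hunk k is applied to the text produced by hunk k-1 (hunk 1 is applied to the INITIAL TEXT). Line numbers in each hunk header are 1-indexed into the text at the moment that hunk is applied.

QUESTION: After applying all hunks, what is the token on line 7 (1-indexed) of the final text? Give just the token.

Answer: lybkl

Derivation:
Hunk 1: at line 4 remove [utguj] add [lybkl] -> 11 lines: paw vqc jun zwaye zpr lybkl cmt gvvv giiy djza fycvo
Hunk 2: at line 1 remove [vqc] add [zjrrq,ypkkq] -> 12 lines: paw zjrrq ypkkq jun zwaye zpr lybkl cmt gvvv giiy djza fycvo
Hunk 3: at line 2 remove [ypkkq] add [mfevn] -> 12 lines: paw zjrrq mfevn jun zwaye zpr lybkl cmt gvvv giiy djza fycvo
Hunk 4: at line 7 remove [cmt,gvvv,giiy] add [lyna] -> 10 lines: paw zjrrq mfevn jun zwaye zpr lybkl lyna djza fycvo
Hunk 5: at line 8 remove [djza] add [yklj,hjq,hvqy] -> 12 lines: paw zjrrq mfevn jun zwaye zpr lybkl lyna yklj hjq hvqy fycvo
Final line 7: lybkl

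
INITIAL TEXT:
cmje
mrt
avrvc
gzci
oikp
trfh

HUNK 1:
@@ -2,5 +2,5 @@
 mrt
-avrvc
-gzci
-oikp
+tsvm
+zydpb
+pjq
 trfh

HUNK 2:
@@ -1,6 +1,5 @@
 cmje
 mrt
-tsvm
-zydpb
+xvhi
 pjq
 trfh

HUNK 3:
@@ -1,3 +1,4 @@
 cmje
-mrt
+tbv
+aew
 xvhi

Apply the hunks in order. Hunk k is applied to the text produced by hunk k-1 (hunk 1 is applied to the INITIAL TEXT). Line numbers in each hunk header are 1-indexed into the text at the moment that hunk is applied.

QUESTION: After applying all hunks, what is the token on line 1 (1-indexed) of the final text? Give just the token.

Answer: cmje

Derivation:
Hunk 1: at line 2 remove [avrvc,gzci,oikp] add [tsvm,zydpb,pjq] -> 6 lines: cmje mrt tsvm zydpb pjq trfh
Hunk 2: at line 1 remove [tsvm,zydpb] add [xvhi] -> 5 lines: cmje mrt xvhi pjq trfh
Hunk 3: at line 1 remove [mrt] add [tbv,aew] -> 6 lines: cmje tbv aew xvhi pjq trfh
Final line 1: cmje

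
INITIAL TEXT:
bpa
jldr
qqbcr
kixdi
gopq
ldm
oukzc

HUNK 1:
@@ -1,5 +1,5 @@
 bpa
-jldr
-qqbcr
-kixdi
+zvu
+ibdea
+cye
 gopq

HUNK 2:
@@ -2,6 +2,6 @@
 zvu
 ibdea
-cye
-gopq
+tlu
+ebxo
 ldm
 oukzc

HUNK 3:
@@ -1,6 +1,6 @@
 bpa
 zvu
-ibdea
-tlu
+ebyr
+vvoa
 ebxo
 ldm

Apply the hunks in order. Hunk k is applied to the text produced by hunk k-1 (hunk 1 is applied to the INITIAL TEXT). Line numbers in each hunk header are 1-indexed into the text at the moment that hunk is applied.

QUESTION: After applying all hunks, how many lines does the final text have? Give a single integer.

Answer: 7

Derivation:
Hunk 1: at line 1 remove [jldr,qqbcr,kixdi] add [zvu,ibdea,cye] -> 7 lines: bpa zvu ibdea cye gopq ldm oukzc
Hunk 2: at line 2 remove [cye,gopq] add [tlu,ebxo] -> 7 lines: bpa zvu ibdea tlu ebxo ldm oukzc
Hunk 3: at line 1 remove [ibdea,tlu] add [ebyr,vvoa] -> 7 lines: bpa zvu ebyr vvoa ebxo ldm oukzc
Final line count: 7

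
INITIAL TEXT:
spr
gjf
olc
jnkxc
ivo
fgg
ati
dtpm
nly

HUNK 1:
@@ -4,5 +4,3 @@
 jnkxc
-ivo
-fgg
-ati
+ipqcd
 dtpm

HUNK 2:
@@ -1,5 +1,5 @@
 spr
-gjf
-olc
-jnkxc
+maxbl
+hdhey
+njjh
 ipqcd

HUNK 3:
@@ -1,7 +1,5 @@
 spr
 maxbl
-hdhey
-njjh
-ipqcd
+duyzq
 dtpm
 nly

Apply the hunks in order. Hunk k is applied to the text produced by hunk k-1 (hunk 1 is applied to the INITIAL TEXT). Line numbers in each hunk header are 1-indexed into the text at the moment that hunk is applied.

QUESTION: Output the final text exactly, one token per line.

Answer: spr
maxbl
duyzq
dtpm
nly

Derivation:
Hunk 1: at line 4 remove [ivo,fgg,ati] add [ipqcd] -> 7 lines: spr gjf olc jnkxc ipqcd dtpm nly
Hunk 2: at line 1 remove [gjf,olc,jnkxc] add [maxbl,hdhey,njjh] -> 7 lines: spr maxbl hdhey njjh ipqcd dtpm nly
Hunk 3: at line 1 remove [hdhey,njjh,ipqcd] add [duyzq] -> 5 lines: spr maxbl duyzq dtpm nly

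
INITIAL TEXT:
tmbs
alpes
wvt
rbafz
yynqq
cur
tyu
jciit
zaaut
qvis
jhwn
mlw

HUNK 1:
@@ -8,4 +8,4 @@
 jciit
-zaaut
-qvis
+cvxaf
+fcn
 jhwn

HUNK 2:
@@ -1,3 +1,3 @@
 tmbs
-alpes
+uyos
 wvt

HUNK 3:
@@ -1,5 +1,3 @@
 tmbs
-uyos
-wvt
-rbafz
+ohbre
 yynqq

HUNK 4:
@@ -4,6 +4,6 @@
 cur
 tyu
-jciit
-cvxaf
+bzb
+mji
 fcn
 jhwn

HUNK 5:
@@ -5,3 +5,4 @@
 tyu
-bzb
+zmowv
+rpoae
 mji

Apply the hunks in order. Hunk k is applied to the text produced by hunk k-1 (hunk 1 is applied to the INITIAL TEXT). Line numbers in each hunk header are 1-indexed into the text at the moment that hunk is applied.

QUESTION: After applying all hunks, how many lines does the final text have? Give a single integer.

Hunk 1: at line 8 remove [zaaut,qvis] add [cvxaf,fcn] -> 12 lines: tmbs alpes wvt rbafz yynqq cur tyu jciit cvxaf fcn jhwn mlw
Hunk 2: at line 1 remove [alpes] add [uyos] -> 12 lines: tmbs uyos wvt rbafz yynqq cur tyu jciit cvxaf fcn jhwn mlw
Hunk 3: at line 1 remove [uyos,wvt,rbafz] add [ohbre] -> 10 lines: tmbs ohbre yynqq cur tyu jciit cvxaf fcn jhwn mlw
Hunk 4: at line 4 remove [jciit,cvxaf] add [bzb,mji] -> 10 lines: tmbs ohbre yynqq cur tyu bzb mji fcn jhwn mlw
Hunk 5: at line 5 remove [bzb] add [zmowv,rpoae] -> 11 lines: tmbs ohbre yynqq cur tyu zmowv rpoae mji fcn jhwn mlw
Final line count: 11

Answer: 11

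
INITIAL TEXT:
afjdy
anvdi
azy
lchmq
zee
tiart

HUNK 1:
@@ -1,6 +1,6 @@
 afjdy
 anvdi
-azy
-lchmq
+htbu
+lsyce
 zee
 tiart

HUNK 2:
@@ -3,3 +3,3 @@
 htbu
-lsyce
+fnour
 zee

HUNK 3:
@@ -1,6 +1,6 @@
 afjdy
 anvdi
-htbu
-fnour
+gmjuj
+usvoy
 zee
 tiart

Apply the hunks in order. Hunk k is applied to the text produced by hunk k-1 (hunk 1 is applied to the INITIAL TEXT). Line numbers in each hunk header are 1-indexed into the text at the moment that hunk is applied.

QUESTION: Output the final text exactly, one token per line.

Answer: afjdy
anvdi
gmjuj
usvoy
zee
tiart

Derivation:
Hunk 1: at line 1 remove [azy,lchmq] add [htbu,lsyce] -> 6 lines: afjdy anvdi htbu lsyce zee tiart
Hunk 2: at line 3 remove [lsyce] add [fnour] -> 6 lines: afjdy anvdi htbu fnour zee tiart
Hunk 3: at line 1 remove [htbu,fnour] add [gmjuj,usvoy] -> 6 lines: afjdy anvdi gmjuj usvoy zee tiart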